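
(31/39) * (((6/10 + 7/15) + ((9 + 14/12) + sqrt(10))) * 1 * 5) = 155 * sqrt(10)/39 + 10447/234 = 57.21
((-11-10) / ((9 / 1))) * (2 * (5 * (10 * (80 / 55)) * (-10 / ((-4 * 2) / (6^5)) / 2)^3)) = -38959456581818.18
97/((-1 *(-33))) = 2.94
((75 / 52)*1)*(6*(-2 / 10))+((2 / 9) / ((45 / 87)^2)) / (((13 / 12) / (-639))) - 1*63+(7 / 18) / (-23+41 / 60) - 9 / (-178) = -4957222021 / 8937825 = -554.63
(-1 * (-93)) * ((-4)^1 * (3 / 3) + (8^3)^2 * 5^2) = 609484428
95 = 95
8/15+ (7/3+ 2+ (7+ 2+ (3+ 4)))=313/15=20.87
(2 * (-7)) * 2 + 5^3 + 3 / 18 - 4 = 559 / 6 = 93.17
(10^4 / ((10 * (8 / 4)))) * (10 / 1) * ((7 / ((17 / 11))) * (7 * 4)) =10780000 / 17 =634117.65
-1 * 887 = -887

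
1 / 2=0.50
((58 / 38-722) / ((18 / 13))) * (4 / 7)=-39546 / 133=-297.34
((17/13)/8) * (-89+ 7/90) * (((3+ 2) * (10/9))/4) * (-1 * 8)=680255/4212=161.50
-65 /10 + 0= -13 /2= -6.50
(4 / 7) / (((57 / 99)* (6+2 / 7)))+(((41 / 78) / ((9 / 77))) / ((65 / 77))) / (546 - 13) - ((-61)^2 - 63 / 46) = -3719.46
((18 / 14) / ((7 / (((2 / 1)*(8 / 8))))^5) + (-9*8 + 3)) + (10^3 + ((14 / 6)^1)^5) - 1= 999.17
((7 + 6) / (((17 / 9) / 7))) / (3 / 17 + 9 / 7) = 1911 / 58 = 32.95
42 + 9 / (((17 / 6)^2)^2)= 3519546 / 83521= 42.14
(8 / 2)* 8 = 32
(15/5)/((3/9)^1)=9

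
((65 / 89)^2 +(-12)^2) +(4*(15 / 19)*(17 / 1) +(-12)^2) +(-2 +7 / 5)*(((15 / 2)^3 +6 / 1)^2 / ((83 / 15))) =-15596888780155 / 799450688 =-19509.51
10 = 10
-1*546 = -546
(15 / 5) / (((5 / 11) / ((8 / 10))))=132 / 25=5.28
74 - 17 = 57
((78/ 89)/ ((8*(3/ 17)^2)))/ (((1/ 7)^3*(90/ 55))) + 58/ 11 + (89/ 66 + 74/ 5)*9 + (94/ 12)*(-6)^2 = 1237040099/ 1057320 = 1169.98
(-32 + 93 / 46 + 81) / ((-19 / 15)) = -35205 / 874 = -40.28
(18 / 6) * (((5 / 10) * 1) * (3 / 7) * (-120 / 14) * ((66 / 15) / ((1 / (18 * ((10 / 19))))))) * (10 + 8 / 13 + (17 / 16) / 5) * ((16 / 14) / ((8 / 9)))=-270905877 / 84721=-3197.62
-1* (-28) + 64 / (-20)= 124 / 5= 24.80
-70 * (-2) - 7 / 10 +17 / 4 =2871 / 20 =143.55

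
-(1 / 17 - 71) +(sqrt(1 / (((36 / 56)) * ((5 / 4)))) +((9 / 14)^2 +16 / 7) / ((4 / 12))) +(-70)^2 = 2 * sqrt(70) / 15 +16590155 / 3332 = 4980.15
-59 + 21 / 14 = -115 / 2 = -57.50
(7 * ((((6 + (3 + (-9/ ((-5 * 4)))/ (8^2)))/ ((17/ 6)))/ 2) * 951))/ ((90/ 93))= 2379205143/ 217600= 10933.85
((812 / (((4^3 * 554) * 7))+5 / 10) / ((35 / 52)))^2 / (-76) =-3363188049 / 457182073600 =-0.01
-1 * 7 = -7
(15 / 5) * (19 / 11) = 57 / 11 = 5.18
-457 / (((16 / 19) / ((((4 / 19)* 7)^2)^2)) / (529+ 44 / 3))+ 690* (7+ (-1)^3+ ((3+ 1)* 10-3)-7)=-28122885992 / 20577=-1366714.58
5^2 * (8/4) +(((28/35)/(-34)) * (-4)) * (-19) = 4098/85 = 48.21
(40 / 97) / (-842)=-20 / 40837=-0.00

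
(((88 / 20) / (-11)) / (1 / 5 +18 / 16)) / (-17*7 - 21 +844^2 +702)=-8 / 18891797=-0.00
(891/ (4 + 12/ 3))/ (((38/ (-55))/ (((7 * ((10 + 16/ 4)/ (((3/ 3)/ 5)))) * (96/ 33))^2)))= -6223392000/ 19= -327546947.37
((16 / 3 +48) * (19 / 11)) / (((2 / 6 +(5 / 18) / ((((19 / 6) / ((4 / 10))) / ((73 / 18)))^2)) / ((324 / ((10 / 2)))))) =9600405120 / 653323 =14694.73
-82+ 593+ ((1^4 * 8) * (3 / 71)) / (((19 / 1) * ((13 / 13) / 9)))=689555 / 1349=511.16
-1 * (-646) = 646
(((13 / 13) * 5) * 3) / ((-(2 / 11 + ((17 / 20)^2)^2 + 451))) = -8800000 / 264999577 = -0.03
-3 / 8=-0.38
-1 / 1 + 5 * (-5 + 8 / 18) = -214 / 9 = -23.78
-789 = -789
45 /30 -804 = -1605 /2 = -802.50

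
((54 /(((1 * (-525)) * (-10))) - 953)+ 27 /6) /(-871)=1.09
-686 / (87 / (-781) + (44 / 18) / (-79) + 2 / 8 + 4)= -1523718504 / 9123791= -167.00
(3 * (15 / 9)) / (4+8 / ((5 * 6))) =75 / 64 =1.17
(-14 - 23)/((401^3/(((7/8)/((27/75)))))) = -6475/4642646472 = -0.00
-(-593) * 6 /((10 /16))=28464 /5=5692.80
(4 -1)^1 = 3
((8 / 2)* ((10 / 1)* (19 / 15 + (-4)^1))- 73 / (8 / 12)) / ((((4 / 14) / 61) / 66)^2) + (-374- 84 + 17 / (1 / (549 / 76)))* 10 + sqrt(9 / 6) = -825563987372 / 19 + sqrt(6) / 2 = -43450736176.25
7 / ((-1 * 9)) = -7 / 9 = -0.78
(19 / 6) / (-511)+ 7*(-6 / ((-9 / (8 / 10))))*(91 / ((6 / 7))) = 18228107 / 45990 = 396.35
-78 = -78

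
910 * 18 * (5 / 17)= 81900 / 17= 4817.65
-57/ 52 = -1.10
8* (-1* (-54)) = 432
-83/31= -2.68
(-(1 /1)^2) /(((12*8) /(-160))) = 5 /3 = 1.67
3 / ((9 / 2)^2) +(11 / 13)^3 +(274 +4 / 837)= 505250849 / 1838889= 274.76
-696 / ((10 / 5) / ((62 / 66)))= -3596 / 11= -326.91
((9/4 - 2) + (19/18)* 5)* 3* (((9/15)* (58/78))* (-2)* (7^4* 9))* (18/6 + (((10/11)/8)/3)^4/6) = -75720158428513403/78934901760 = -959273.49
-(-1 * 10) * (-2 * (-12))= 240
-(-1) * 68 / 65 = 68 / 65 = 1.05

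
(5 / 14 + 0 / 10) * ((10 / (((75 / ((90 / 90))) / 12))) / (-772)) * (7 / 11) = -1 / 2123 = -0.00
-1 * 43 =-43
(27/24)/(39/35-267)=-35/8272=-0.00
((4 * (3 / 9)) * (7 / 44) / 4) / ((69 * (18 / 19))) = 0.00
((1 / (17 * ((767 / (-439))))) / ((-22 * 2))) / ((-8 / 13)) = -439 / 353056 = -0.00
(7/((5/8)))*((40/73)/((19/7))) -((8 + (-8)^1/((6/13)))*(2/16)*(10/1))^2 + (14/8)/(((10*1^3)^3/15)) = -1336418657/9986400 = -133.82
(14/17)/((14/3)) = 3/17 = 0.18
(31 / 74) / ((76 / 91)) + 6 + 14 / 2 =75933 / 5624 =13.50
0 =0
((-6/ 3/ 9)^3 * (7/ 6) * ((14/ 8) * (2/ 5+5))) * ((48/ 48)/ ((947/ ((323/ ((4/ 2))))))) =-15827/ 767070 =-0.02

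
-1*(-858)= 858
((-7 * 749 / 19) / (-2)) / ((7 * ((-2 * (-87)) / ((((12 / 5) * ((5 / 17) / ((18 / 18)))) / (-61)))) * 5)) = -749 / 2856935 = -0.00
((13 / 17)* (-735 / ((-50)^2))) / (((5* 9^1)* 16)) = -0.00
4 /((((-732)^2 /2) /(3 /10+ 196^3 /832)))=1176529 /8707140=0.14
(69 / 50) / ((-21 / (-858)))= 9867 / 175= 56.38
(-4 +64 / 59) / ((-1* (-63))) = -172 / 3717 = -0.05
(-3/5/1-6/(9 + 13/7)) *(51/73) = -153/190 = -0.81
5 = 5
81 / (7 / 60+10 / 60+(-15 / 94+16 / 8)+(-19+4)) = -228420 / 36311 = -6.29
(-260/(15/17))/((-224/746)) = 82433/84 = 981.35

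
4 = 4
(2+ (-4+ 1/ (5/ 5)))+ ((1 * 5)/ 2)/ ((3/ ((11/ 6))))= 19/ 36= 0.53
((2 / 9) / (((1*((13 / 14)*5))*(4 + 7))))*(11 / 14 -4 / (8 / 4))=-34 / 6435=-0.01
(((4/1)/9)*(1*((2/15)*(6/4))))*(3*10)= 8/3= 2.67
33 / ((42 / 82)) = 451 / 7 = 64.43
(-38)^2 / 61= 1444 / 61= 23.67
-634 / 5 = -126.80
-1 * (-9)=9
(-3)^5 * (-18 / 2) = 2187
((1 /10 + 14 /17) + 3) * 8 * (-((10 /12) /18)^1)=-667 /459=-1.45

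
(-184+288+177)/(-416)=-281/416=-0.68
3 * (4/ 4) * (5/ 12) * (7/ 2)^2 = 245/ 16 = 15.31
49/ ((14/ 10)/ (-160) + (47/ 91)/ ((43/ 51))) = 153389600/ 1890209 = 81.15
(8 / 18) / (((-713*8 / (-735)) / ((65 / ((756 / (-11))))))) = -25025 / 462024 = -0.05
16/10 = 8/5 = 1.60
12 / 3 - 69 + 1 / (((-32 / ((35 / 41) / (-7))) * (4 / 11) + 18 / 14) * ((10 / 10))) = -2419630 / 37231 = -64.99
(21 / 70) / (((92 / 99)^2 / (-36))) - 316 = -6951187 / 21160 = -328.51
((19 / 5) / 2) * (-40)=-76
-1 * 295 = -295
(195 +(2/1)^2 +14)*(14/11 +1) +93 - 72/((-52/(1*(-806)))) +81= -457.91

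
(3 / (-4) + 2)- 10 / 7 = -0.18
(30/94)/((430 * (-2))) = -3/8084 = -0.00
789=789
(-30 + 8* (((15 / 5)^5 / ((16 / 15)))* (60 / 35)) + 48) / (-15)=-7332 / 35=-209.49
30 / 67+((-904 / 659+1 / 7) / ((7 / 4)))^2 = 65732725822 / 69861481627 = 0.94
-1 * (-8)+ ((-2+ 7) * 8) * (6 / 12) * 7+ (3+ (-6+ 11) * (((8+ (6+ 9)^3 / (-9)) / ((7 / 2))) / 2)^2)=680844 / 49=13894.78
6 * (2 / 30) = 2 / 5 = 0.40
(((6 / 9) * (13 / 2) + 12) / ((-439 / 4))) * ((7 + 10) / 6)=-1666 / 3951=-0.42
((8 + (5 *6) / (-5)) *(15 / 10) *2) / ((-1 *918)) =-1 / 153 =-0.01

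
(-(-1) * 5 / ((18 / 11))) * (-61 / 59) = -3355 / 1062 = -3.16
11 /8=1.38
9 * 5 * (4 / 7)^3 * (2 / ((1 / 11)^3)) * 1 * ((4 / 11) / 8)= 348480 / 343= 1015.98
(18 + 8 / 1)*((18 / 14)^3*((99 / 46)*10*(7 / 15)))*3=1876446 / 1127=1664.99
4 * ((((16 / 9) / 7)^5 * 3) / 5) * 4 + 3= 4978959931 / 1654060905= 3.01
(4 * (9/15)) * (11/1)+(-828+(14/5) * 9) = -776.40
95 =95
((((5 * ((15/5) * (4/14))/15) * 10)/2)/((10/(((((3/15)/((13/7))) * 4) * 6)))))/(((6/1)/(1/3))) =4/195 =0.02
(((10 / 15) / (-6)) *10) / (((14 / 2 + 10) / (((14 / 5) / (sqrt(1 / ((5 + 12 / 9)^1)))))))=-28 *sqrt(57) / 459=-0.46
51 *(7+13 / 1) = 1020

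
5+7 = 12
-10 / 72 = -5 / 36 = -0.14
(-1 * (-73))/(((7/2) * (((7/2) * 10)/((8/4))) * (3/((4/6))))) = 0.26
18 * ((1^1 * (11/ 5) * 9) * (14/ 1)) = 24948/ 5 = 4989.60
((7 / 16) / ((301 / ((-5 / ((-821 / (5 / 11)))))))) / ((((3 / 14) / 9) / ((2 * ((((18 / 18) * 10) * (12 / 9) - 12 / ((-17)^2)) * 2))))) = 23450 / 2609959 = 0.01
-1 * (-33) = 33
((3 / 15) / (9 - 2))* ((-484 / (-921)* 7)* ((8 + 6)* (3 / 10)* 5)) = 3388 / 1535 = 2.21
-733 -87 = -820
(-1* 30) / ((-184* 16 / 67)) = 1005 / 1472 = 0.68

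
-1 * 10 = -10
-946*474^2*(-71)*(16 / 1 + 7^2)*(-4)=-3923552936160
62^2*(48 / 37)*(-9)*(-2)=3321216 / 37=89762.59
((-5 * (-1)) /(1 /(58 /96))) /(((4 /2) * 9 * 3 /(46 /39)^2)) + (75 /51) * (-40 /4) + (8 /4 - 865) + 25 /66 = -161684668913 /184308696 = -877.25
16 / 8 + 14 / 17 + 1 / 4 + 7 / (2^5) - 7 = -3.71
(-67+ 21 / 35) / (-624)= 83 / 780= 0.11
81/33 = 27/11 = 2.45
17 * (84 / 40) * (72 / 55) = 12852 / 275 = 46.73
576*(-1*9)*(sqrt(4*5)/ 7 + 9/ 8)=-5832-10368*sqrt(5)/ 7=-9143.94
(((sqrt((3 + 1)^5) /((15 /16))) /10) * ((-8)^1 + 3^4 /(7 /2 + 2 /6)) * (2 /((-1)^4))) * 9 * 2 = 1613.47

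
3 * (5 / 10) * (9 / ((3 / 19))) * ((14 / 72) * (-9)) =-1197 / 8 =-149.62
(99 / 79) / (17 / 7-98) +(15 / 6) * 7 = 616133 / 35234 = 17.49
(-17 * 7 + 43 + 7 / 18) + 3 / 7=-9473 / 126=-75.18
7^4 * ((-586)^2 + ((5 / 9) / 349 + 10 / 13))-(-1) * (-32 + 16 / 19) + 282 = 639666178737395 / 775827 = 824495897.59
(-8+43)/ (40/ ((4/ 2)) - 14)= 35/ 6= 5.83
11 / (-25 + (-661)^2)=11 / 436896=0.00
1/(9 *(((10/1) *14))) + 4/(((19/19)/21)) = 105841/1260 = 84.00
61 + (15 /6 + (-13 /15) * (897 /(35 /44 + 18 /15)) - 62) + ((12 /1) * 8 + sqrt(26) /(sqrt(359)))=-256451 /878 + sqrt(9334) /359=-291.82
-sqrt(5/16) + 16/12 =0.77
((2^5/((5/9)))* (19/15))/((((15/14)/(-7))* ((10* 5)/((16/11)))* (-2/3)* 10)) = 357504/171875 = 2.08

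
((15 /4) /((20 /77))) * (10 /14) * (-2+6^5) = 641355 /8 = 80169.38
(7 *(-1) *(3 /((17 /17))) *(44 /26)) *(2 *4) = -3696 /13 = -284.31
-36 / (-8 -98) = 18 / 53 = 0.34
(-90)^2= 8100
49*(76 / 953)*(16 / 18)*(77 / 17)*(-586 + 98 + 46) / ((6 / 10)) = -298217920 / 25731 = -11589.83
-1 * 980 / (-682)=490 / 341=1.44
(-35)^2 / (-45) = -245 / 9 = -27.22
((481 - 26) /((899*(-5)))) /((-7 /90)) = 1170 /899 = 1.30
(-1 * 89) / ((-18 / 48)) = 712 / 3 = 237.33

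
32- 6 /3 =30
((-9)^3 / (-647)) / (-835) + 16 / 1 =8643191 / 540245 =16.00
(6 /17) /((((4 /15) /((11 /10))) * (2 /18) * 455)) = 891 /30940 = 0.03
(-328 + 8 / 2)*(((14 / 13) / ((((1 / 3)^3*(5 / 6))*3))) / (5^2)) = -244944 / 1625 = -150.73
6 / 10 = 3 / 5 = 0.60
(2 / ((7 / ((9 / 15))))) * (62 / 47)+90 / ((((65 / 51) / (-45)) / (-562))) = 38190686736 / 21385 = 1785863.30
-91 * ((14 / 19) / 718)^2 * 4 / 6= -0.00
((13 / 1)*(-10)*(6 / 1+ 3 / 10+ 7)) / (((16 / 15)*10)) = -5187 / 32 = -162.09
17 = 17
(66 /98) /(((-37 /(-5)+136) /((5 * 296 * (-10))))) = -814000 /11711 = -69.51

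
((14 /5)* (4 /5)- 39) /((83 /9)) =-8271 /2075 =-3.99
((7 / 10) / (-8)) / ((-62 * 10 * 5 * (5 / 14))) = 49 / 620000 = 0.00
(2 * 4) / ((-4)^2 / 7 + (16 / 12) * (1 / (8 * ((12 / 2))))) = 2016 / 583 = 3.46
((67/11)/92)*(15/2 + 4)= 67/88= 0.76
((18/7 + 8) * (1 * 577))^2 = 1823119204/49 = 37206514.37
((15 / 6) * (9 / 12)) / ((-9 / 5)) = -25 / 24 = -1.04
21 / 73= 0.29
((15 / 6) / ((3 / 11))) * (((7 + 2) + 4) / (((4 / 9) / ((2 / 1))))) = 2145 / 4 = 536.25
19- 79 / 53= 17.51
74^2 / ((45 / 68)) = 372368 / 45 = 8274.84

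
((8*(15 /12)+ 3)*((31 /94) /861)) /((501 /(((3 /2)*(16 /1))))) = 1612 /6757989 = 0.00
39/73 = 0.53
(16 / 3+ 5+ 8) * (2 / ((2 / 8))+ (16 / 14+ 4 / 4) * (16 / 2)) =460.95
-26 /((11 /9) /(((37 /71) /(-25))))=0.44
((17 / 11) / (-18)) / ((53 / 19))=-323 / 10494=-0.03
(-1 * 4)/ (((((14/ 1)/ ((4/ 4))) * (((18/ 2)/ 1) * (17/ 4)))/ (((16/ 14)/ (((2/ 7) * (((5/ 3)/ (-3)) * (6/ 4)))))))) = 64/ 1785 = 0.04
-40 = -40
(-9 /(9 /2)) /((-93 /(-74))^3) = -810448 /804357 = -1.01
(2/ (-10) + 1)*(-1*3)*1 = -12/ 5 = -2.40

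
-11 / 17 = -0.65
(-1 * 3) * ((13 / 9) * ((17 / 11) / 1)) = -6.70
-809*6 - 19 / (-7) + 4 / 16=-135829 / 28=-4851.04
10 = 10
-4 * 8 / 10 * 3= -48 / 5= -9.60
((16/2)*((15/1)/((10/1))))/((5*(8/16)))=24/5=4.80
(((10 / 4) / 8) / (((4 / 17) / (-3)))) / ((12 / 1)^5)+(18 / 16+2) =16588715 / 5308416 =3.12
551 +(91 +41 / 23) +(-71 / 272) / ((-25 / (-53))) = 100601051 / 156400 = 643.23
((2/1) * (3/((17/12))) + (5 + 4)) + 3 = 276/17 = 16.24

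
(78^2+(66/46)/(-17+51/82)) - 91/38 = 7138375961/1173782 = 6081.52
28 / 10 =14 / 5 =2.80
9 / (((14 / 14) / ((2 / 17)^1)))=18 / 17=1.06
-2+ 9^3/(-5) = -739/5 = -147.80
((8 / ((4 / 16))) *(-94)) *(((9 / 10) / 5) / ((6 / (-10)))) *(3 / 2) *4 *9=243648 / 5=48729.60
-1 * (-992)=992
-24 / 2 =-12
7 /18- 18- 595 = -11027 /18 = -612.61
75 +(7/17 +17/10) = 13109/170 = 77.11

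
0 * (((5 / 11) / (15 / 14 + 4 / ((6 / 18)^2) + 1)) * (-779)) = 0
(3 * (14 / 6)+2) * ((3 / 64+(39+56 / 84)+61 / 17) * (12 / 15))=424011 / 1360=311.77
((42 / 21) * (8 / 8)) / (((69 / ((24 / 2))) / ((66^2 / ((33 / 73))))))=77088 / 23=3351.65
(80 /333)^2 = 6400 /110889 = 0.06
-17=-17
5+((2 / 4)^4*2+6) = 89 / 8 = 11.12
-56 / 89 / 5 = -56 / 445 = -0.13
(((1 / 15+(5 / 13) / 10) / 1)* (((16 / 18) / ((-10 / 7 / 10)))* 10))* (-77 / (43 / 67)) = 11845064 / 15093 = 784.81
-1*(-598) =598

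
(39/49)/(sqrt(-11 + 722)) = 0.03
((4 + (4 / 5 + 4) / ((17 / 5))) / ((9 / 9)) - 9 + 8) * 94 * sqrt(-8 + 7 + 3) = 7050 * sqrt(2) / 17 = 586.48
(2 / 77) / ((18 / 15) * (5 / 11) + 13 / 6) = 0.01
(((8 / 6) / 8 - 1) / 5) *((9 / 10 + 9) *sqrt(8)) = -33 *sqrt(2) / 10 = -4.67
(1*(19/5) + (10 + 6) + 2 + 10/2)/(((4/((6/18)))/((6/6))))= 67/30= 2.23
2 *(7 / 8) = 7 / 4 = 1.75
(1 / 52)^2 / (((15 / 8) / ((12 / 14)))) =1 / 5915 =0.00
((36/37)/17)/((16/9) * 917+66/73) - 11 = -3707361349/337033925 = -11.00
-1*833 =-833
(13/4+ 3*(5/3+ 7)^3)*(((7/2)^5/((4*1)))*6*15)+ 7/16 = 5917828847/256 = 23116518.93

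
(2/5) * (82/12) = 41/15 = 2.73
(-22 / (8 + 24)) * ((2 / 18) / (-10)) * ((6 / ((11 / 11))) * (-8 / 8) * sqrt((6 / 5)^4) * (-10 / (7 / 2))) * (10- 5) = 33 / 35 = 0.94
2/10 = 1/5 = 0.20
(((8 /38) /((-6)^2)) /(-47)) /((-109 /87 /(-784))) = -0.08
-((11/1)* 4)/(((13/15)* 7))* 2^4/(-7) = 10560/637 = 16.58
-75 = -75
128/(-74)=-64/37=-1.73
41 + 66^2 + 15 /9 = 13196 /3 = 4398.67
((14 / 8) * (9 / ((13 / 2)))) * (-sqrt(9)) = -189 / 26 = -7.27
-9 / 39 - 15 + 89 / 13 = -109 / 13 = -8.38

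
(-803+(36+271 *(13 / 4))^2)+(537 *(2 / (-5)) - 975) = 67075021 / 80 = 838437.76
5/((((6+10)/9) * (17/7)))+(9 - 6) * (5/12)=655/272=2.41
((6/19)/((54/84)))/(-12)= -7/171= -0.04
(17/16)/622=0.00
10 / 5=2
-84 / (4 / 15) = -315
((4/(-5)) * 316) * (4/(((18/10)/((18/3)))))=-10112/3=-3370.67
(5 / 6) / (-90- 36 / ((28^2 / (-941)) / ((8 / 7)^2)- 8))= -162565 / 16743996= -0.01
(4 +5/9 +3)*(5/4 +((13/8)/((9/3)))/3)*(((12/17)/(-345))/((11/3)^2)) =-206/125235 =-0.00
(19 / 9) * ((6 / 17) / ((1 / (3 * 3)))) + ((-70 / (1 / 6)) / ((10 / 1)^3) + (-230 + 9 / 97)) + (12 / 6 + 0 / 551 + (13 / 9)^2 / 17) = -1479267349 / 6678450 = -221.50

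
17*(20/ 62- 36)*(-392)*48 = 353778432/ 31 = 11412207.48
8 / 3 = 2.67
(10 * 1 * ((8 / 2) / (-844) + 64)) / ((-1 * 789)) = -45010 / 55493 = -0.81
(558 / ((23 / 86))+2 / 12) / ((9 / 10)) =1439755 / 621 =2318.45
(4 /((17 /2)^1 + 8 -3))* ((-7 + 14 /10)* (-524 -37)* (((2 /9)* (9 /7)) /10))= 5984 /225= 26.60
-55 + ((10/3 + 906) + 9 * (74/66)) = 864.42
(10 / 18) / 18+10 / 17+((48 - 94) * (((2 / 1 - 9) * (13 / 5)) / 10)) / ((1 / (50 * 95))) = 1095184885 / 2754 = 397670.62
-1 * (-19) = 19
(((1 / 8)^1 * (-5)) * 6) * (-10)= 75 / 2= 37.50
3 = 3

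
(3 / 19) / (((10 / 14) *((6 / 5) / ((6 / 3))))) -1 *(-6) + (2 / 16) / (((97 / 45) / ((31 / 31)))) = 94751 / 14744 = 6.43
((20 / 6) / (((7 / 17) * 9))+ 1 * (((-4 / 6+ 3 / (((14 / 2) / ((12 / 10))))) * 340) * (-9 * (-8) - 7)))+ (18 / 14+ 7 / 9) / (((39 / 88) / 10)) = -209170 / 63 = -3320.16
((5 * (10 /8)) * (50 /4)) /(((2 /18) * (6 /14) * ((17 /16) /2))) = 52500 /17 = 3088.24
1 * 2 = 2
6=6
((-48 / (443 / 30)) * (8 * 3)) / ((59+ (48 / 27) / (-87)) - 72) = 5412096 / 903277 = 5.99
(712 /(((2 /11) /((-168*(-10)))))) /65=1315776 /13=101213.54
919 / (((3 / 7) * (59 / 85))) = 546805 / 177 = 3089.29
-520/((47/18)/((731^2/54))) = -277867720/141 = -1970693.05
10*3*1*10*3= 900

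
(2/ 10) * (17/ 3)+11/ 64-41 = -38107/ 960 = -39.69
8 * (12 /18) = 5.33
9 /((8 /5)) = 45 /8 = 5.62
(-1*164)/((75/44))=-7216/75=-96.21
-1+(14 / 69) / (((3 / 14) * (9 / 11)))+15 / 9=3398 / 1863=1.82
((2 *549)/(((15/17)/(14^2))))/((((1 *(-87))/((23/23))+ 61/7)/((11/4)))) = -11737803/1370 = -8567.74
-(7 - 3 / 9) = -20 / 3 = -6.67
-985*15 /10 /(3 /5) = -4925 /2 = -2462.50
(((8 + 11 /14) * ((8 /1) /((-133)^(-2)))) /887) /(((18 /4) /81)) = 22379112 /887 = 25230.11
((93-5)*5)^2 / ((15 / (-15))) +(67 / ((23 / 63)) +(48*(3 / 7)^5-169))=-193584.78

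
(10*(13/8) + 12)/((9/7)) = 791/36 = 21.97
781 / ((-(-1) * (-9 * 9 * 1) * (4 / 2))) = -781 / 162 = -4.82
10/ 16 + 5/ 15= 23/ 24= 0.96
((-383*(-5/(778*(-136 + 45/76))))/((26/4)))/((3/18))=-873240/52041587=-0.02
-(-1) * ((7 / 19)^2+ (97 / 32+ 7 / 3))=190619 / 34656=5.50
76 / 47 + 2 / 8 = 351 / 188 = 1.87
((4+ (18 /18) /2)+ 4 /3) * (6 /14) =5 /2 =2.50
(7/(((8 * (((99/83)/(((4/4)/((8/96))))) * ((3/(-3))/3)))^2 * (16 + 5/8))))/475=13778/1092025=0.01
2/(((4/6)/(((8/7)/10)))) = 12/35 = 0.34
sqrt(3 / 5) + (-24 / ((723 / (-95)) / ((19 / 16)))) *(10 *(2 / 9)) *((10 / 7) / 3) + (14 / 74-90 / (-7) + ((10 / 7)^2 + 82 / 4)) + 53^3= sqrt(15) / 5 + 3513593964787 / 23594382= 148917.32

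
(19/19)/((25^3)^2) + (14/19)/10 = 341796894/4638671875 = 0.07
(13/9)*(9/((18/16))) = 104/9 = 11.56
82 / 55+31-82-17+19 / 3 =-9929 / 165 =-60.18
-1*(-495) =495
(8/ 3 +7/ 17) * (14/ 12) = 1099/ 306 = 3.59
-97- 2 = -99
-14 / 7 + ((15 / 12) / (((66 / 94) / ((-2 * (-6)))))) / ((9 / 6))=12.24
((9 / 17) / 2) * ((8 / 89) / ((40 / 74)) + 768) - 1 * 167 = 36.34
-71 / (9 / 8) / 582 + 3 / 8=5585 / 20952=0.27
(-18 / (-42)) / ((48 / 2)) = 1 / 56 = 0.02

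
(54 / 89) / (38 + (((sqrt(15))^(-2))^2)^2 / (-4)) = 10935000 / 684854911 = 0.02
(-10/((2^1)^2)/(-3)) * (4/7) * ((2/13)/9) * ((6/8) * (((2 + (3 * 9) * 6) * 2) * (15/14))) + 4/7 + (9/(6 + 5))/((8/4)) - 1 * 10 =-288997/42042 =-6.87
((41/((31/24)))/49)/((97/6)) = 0.04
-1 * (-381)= 381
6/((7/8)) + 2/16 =391/56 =6.98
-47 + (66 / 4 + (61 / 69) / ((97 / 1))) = -408151 / 13386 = -30.49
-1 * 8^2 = -64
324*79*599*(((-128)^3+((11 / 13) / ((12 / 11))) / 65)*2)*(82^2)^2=-2456806455044459397802656 / 845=-2907463260407644257754.62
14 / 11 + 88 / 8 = 135 / 11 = 12.27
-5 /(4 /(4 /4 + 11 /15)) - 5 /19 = -277 /114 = -2.43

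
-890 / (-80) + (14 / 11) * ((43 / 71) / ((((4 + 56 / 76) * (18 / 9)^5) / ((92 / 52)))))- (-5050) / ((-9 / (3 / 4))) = -5989935403 / 14620320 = -409.70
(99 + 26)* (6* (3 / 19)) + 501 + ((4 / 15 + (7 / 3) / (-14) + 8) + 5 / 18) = 536768 / 855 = 627.80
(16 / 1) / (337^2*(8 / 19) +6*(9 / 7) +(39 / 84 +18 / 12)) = 0.00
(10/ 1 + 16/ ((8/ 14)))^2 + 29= 1473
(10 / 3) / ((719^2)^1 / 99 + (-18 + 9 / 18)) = 660 / 1030457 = 0.00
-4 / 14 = -2 / 7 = -0.29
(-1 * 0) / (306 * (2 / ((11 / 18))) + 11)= 0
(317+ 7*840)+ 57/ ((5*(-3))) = 30966/ 5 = 6193.20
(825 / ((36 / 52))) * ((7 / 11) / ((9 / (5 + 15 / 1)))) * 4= 182000 / 27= 6740.74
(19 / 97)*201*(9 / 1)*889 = 30555819 / 97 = 315008.44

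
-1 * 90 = -90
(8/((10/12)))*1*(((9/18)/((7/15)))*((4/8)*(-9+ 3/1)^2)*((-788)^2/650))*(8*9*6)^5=6054052390417238851584/2275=2661121929853731363.33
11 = 11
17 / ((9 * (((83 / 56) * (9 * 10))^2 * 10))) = 6664 / 627760125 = 0.00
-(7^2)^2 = -2401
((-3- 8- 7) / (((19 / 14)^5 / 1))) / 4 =-2420208 / 2476099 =-0.98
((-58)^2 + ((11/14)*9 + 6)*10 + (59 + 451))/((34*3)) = 1649/42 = 39.26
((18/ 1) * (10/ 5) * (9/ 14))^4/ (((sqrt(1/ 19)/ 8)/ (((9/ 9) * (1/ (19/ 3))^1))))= 16529940864 * sqrt(19)/ 45619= 1579437.12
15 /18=0.83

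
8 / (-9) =-8 / 9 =-0.89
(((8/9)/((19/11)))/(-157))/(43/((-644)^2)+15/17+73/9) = -620445056/1702348328645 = -0.00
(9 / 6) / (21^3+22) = 3 / 18566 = 0.00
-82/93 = -0.88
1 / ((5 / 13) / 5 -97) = -13 / 1260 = -0.01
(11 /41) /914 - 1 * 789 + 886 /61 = -1770383511 /2285914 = -774.48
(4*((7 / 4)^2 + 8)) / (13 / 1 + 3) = 177 / 64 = 2.77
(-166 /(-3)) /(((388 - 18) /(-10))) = -166 /111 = -1.50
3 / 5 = 0.60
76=76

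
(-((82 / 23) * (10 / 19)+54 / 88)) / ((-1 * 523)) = 47879 / 10056244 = 0.00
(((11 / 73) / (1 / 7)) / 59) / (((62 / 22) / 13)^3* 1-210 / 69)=-0.01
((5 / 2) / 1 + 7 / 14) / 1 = 3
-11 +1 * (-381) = -392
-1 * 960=-960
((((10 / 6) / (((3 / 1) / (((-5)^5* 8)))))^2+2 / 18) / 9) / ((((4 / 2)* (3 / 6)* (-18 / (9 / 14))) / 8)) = -31250000018 / 5103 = -6123848.72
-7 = -7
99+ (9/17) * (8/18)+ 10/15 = 5095/51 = 99.90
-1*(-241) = 241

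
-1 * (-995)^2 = -990025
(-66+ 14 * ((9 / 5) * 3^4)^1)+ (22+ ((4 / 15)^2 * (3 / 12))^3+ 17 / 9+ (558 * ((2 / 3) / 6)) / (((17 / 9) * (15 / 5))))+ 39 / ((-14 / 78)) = 2430036963866 / 1355484375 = 1792.74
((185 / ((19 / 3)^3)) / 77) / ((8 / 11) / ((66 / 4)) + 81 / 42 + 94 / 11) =329670 / 366634127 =0.00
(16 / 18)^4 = 4096 / 6561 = 0.62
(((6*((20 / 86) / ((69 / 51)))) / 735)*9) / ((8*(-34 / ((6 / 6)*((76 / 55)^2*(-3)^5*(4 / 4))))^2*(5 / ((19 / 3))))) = 14036272305696 / 37693117240625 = 0.37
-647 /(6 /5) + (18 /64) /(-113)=-5848907 /10848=-539.17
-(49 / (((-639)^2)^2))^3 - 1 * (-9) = 41711211812155050265999945479595640 / 4634579090239450029555549497745921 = 9.00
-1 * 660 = -660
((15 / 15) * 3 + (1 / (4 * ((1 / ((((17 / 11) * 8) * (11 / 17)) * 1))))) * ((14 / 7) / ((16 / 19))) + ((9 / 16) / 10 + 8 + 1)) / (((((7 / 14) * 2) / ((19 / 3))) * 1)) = 51091 / 480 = 106.44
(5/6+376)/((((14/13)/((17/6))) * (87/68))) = 1213511/1566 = 774.91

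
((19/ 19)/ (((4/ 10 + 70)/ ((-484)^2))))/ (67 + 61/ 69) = 459195/ 9368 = 49.02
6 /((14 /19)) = 8.14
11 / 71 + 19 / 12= 1481 / 852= 1.74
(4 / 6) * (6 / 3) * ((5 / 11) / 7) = 20 / 231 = 0.09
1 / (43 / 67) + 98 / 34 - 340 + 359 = 17135 / 731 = 23.44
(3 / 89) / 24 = 1 / 712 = 0.00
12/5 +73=75.40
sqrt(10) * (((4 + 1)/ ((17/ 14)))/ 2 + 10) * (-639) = -130995 * sqrt(10)/ 17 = -24367.21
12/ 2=6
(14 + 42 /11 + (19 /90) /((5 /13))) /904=90917 /4474800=0.02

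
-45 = -45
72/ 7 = 10.29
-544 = -544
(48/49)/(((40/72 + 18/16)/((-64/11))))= -221184/65219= -3.39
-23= -23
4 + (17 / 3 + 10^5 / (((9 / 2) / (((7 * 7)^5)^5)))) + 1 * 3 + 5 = 359693008529482429324056068113929869850249800159 / 9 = 39965889836609158813784010000000000000000000000.00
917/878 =1.04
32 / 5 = 6.40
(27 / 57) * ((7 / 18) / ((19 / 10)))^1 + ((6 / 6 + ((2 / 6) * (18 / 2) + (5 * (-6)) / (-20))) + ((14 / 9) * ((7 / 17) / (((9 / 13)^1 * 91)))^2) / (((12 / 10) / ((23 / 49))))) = 17878683371 / 3194345322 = 5.60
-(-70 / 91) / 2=5 / 13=0.38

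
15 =15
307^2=94249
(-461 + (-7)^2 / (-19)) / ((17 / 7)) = -61656 / 323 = -190.89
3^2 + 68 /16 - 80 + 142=301 /4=75.25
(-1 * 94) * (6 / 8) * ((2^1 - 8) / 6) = 141 / 2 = 70.50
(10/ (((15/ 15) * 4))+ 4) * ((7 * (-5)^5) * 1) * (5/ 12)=-1421875/ 24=-59244.79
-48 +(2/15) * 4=-712/15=-47.47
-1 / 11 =-0.09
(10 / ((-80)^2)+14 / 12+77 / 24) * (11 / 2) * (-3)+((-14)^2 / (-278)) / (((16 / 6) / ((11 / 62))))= -72.26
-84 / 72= -7 / 6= -1.17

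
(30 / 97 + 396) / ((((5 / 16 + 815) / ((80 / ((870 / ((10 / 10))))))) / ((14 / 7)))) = 3280384 / 36695585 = 0.09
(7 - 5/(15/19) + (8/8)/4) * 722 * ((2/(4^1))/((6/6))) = 3971/12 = 330.92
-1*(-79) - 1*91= -12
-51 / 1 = -51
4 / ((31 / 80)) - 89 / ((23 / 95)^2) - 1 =-1509.06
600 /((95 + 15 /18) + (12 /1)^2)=3600 /1439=2.50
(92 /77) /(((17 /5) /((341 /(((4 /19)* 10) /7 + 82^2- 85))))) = 270940 /15011459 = 0.02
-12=-12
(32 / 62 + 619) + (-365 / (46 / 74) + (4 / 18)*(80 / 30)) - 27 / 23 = 611429 / 19251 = 31.76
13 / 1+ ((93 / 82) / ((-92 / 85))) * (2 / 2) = 90167 / 7544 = 11.95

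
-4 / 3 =-1.33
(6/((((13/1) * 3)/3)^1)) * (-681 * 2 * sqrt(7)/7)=-8172 * sqrt(7)/91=-237.59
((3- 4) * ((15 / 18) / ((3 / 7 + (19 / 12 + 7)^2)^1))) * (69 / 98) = -828 / 104573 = -0.01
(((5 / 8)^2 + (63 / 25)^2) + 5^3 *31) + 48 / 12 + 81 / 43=6686714563 / 1720000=3887.62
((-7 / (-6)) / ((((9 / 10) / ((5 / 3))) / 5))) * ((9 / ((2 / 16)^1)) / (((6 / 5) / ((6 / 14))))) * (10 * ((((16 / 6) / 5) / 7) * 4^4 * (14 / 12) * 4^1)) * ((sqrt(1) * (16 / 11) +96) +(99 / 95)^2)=8013914931200 / 321651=24914938.65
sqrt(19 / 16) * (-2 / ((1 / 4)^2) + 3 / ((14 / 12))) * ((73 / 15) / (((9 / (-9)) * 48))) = 7519 * sqrt(19) / 10080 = 3.25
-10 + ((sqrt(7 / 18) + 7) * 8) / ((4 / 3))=sqrt(14) + 32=35.74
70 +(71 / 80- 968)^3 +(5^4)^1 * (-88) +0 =-463156030594409 / 512000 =-904601622.25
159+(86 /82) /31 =159.03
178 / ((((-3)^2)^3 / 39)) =2314 / 243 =9.52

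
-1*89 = -89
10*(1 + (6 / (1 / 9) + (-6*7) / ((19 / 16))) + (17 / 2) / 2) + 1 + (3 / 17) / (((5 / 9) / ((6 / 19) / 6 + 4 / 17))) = 13173307 / 54910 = 239.91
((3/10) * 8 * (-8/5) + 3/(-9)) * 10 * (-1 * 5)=626/3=208.67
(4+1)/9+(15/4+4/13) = 4.61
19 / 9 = 2.11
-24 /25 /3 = -8 /25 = -0.32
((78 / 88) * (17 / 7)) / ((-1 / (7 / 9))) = -221 / 132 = -1.67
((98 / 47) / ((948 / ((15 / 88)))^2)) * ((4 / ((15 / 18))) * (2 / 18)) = 0.00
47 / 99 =0.47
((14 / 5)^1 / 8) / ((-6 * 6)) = -7 / 720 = -0.01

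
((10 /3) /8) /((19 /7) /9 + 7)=21 /368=0.06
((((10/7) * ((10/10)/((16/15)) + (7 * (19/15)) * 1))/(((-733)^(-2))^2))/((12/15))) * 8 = 3396313958914565/84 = 40432309034697.20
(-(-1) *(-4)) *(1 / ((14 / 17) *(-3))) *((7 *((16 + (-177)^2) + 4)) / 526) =532933 / 789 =675.45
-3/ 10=-0.30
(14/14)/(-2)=-1/2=-0.50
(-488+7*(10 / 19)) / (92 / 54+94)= -124227 / 24548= -5.06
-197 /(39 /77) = -388.95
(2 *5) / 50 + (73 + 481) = 2771 / 5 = 554.20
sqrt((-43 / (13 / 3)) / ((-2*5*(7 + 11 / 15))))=0.36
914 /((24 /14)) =533.17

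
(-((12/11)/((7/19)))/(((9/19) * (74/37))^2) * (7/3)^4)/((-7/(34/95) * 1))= 601426/120285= 5.00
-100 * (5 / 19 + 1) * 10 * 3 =-72000 / 19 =-3789.47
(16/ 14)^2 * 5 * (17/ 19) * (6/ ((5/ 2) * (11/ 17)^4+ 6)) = 5452250880/ 1001250467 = 5.45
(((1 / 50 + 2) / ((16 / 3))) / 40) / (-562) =-303 / 17984000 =-0.00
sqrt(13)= 3.61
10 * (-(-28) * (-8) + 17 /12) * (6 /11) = -1214.09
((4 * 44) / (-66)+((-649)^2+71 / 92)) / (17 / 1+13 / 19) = 315538301 / 13248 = 23817.81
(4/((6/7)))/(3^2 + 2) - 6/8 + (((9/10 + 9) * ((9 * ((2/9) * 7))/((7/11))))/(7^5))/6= -0.32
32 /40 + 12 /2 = 34 /5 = 6.80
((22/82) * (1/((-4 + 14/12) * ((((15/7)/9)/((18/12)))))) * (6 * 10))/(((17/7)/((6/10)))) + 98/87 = -39773986/5154315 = -7.72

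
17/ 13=1.31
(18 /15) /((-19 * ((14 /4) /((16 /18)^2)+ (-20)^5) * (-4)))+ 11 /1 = 428031407293 /38911946135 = 11.00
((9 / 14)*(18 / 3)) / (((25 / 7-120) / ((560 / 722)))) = -1512 / 58843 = -0.03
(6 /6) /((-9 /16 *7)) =-16 /63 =-0.25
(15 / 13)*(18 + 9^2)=1485 / 13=114.23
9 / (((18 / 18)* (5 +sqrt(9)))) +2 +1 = 4.12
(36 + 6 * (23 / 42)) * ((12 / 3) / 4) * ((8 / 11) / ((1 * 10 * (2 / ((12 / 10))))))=12 / 7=1.71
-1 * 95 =-95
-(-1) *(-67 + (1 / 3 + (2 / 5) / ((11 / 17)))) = -10898 / 165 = -66.05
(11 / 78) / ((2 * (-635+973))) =11 / 52728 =0.00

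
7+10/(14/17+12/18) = 521/38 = 13.71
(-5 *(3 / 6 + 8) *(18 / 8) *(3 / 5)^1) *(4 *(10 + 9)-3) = -33507 / 8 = -4188.38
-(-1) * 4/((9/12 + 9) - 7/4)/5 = 1/10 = 0.10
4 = 4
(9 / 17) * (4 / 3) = 12 / 17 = 0.71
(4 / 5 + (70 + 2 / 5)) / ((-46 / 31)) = -5518 / 115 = -47.98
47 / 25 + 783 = 19622 / 25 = 784.88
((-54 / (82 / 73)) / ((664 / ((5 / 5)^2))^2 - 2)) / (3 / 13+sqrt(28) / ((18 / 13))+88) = -0.00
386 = 386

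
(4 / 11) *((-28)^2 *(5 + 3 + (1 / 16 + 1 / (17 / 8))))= 41356 / 17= 2432.71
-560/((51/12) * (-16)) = 140/17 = 8.24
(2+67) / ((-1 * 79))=-0.87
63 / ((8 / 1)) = 63 / 8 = 7.88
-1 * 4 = -4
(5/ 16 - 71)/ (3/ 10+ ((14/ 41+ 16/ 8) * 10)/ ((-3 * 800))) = -231855/ 952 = -243.55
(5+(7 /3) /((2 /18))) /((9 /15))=130 /3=43.33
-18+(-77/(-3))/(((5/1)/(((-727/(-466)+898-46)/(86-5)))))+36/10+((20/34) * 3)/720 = 1528347241/38500920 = 39.70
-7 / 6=-1.17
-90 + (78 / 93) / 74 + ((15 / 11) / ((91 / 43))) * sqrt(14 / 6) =-103217 / 1147 + 215 * sqrt(21) / 1001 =-89.00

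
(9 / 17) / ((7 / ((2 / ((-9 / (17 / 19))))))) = -2 / 133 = -0.02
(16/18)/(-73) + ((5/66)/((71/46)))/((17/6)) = 44894/8722989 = 0.01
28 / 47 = 0.60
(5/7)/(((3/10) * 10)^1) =5/21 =0.24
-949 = -949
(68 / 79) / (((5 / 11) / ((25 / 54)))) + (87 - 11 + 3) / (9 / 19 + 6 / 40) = 272050 / 2133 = 127.54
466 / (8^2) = 233 / 32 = 7.28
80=80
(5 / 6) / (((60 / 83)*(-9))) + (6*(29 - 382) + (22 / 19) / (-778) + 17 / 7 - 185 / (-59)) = -4178673360401 / 1978008984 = -2112.57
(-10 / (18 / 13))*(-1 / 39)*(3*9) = 5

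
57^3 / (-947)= -185193 / 947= -195.56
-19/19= -1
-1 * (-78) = 78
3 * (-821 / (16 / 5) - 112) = -17691 / 16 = -1105.69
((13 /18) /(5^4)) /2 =13 /22500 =0.00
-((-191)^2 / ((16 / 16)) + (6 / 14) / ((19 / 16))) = -36481.36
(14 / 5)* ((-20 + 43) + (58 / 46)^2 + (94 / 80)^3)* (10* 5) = 6212040569 / 1692800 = 3669.68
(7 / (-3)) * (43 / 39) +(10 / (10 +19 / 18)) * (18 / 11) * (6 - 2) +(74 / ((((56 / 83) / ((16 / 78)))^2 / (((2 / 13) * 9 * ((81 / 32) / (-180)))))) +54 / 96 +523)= 178756293703633 / 339339480480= 526.78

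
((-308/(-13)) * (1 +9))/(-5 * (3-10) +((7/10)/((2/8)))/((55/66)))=11000/1781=6.18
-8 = -8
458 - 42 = 416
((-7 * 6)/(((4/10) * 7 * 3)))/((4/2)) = -5/2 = -2.50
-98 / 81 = -1.21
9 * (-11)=-99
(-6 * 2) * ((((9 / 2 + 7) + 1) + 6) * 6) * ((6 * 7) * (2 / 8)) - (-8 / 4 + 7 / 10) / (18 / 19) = -2517233 / 180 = -13984.63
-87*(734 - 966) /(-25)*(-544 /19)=10980096 /475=23115.99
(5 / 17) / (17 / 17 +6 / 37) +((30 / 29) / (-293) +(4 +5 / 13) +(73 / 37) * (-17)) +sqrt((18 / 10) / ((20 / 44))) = -86361812153 / 2987638667 +3 * sqrt(11) / 5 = -26.92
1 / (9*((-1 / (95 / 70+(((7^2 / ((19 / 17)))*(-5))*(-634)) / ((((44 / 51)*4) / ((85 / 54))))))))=-7043.69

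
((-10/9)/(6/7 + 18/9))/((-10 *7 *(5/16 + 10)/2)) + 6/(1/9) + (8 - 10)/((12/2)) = 398483/7425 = 53.67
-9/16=-0.56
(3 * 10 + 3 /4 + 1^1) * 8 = 254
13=13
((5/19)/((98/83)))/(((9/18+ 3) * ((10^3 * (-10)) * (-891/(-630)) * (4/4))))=-83/18433800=-0.00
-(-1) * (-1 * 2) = -2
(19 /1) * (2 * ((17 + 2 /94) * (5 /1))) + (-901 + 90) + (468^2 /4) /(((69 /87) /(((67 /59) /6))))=987934677 /63779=15489.97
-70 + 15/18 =-415/6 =-69.17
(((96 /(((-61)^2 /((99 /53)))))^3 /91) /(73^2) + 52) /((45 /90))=386836166408272886556760 /3719578523139961246583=104.00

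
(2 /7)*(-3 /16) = -3 /56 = -0.05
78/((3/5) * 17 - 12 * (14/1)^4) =-130/768303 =-0.00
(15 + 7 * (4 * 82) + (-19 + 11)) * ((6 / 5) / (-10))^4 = 186543 / 390625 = 0.48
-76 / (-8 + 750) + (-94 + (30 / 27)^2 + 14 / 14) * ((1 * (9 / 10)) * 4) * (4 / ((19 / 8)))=-176521642 / 317205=-556.49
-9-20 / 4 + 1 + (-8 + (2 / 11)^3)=-27943 / 1331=-20.99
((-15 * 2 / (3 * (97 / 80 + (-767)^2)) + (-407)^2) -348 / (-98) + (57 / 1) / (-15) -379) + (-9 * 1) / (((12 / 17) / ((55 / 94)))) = 716488638380166863 / 4335463550040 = 165262.29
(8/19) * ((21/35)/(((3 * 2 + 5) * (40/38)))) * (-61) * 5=-366/55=-6.65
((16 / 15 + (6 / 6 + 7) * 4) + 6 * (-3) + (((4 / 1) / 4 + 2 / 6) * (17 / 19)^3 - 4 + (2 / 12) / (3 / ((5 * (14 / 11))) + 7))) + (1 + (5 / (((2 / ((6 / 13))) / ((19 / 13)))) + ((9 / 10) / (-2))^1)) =173148968227 / 12124928660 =14.28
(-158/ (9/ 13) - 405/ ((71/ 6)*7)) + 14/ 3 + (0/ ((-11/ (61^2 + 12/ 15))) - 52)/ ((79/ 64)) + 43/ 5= -261.97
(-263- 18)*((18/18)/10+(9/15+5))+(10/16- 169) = -70803/40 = -1770.08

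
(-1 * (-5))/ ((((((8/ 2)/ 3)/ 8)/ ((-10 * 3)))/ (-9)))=8100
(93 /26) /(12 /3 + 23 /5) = 465 /1118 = 0.42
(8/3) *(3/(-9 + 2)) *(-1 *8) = 64/7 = 9.14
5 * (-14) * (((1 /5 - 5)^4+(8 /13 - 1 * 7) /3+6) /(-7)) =5347.13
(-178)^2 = 31684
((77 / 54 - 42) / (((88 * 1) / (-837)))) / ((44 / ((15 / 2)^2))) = 15282225 / 30976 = 493.36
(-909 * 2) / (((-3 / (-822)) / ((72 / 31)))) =-1156951.74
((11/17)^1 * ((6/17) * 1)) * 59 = 3894/289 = 13.47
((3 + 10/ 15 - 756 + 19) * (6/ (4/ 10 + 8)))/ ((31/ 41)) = -451000/ 651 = -692.78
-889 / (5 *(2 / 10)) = -889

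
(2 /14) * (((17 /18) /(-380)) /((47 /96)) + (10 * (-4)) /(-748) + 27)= 67752589 /17534055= 3.86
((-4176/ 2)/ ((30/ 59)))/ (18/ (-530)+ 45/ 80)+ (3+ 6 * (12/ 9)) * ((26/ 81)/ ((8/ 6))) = -34810403/ 4482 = -7766.71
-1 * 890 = -890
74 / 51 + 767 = 39191 / 51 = 768.45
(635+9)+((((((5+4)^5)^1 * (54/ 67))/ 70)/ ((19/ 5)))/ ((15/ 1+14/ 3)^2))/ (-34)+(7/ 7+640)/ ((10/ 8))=6100038280761/ 5273262470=1156.79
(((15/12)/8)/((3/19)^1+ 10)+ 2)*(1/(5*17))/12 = 4149/2099840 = 0.00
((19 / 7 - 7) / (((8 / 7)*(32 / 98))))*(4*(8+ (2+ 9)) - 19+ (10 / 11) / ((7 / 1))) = -461895 / 704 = -656.10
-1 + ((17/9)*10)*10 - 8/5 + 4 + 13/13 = 8608/45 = 191.29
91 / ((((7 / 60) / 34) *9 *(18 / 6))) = 8840 / 9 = 982.22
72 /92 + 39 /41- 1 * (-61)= 59158 /943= 62.73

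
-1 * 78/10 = -7.80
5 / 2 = 2.50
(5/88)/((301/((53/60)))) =53/317856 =0.00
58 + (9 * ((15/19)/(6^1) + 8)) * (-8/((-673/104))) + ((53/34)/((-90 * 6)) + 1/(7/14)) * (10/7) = 24868922713/164338524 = 151.33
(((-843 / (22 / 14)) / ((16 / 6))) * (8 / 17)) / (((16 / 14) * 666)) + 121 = 13381415 / 110704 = 120.88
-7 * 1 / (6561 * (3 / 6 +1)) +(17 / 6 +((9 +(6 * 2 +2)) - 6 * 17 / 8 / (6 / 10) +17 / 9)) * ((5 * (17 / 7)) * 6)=129940409 / 275562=471.55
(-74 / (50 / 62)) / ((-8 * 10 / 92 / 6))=79143 / 125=633.14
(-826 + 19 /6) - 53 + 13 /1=-5177 /6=-862.83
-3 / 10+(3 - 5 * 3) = -123 / 10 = -12.30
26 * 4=104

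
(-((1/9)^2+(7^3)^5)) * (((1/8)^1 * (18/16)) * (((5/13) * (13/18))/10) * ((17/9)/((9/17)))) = -13891958423281997/209952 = -66167306923.88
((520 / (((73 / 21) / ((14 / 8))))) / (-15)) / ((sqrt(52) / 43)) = -2107* sqrt(13) / 73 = -104.07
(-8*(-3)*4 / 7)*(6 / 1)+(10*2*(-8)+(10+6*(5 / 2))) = -369 / 7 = -52.71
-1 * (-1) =1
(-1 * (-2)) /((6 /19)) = 19 /3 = 6.33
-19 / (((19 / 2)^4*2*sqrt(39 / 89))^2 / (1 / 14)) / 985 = -2848 / 240366579975795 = -0.00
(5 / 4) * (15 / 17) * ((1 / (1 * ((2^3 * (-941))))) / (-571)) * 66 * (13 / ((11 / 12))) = 0.00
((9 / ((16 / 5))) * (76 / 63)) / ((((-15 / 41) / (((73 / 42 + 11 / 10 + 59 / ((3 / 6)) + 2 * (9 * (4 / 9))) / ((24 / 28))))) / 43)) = -56643427 / 945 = -59940.13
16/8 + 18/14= 23/7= 3.29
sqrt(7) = 2.65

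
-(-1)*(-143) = -143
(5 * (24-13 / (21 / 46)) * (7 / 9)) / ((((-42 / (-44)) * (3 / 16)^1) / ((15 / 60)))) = -41360 / 1701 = -24.32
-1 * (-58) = 58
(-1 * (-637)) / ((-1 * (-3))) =637 / 3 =212.33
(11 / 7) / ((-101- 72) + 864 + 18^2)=11 / 7105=0.00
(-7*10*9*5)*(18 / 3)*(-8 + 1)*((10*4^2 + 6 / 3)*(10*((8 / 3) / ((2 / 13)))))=3714984000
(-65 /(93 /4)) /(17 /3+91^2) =-13 /38533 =-0.00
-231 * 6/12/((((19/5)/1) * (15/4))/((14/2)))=-1078/19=-56.74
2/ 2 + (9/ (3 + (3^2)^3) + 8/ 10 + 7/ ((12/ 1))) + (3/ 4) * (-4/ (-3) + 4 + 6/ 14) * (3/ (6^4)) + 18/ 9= 16253609/ 3689280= 4.41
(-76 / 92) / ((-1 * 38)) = 0.02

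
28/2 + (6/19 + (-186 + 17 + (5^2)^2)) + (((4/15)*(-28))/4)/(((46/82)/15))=183716/437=420.40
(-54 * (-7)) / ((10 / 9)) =1701 / 5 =340.20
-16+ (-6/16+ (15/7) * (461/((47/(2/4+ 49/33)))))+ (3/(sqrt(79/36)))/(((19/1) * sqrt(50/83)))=9 * sqrt(13114)/7505+ 733731/28952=25.48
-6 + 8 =2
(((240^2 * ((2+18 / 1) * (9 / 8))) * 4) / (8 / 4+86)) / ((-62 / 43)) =-13932000 / 341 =-40856.30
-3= -3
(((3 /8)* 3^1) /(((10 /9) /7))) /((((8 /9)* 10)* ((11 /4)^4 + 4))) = 5103 /391625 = 0.01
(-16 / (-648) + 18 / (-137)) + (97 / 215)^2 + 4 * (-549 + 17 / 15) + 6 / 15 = -1123877301557 / 512958825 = -2190.97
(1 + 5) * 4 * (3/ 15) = 24/ 5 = 4.80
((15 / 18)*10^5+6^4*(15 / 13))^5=396312300611808663401345843200000 / 90224199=4392527780843016000633553.00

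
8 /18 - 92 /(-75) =376 /225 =1.67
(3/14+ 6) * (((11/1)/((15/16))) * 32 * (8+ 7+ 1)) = 1306624/35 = 37332.11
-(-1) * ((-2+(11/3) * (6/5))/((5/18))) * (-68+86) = 3888/25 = 155.52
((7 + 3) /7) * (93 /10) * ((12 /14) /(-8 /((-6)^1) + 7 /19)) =31806 /4753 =6.69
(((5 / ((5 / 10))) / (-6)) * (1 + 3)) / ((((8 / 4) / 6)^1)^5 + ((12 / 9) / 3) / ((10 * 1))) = -8100 / 59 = -137.29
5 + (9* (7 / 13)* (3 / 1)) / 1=254 / 13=19.54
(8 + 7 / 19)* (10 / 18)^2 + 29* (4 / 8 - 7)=-190751 / 1026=-185.92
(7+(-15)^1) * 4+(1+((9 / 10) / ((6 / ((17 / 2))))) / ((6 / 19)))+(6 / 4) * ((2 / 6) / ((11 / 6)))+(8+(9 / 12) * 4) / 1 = -13807 / 880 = -15.69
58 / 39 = 1.49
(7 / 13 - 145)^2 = 20869.14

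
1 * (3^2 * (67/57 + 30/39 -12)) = -22353/247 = -90.50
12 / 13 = 0.92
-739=-739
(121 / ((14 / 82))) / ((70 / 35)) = 4961 / 14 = 354.36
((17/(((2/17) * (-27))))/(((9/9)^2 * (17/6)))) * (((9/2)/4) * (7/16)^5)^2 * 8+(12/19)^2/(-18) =-85970699605681/3175389581017088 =-0.03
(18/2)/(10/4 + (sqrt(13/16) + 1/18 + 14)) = 193104/354163 - 2916 * sqrt(13)/354163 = 0.52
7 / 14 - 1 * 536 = -1071 / 2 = -535.50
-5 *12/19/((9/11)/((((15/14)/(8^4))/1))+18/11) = -550/545053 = -0.00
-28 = -28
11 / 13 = 0.85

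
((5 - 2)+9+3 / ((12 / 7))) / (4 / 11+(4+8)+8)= 605 / 896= 0.68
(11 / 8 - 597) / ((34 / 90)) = -214425 / 136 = -1576.65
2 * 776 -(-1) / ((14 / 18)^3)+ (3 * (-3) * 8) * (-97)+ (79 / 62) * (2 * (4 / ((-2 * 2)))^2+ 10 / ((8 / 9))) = 727723237 / 85064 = 8555.01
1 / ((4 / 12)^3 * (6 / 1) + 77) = 9 / 695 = 0.01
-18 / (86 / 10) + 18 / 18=-47 / 43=-1.09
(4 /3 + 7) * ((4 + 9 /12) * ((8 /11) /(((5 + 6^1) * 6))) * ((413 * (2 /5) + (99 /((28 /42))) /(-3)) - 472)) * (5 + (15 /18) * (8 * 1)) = -11846975 /6534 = -1813.13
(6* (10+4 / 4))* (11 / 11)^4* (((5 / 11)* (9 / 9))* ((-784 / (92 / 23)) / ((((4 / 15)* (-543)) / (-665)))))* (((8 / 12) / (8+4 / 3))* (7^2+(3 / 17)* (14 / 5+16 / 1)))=-310511775 / 3077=-100913.80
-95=-95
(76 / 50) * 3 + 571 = 14389 / 25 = 575.56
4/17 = 0.24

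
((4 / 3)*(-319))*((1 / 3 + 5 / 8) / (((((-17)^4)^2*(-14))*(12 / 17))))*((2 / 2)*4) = 7337 / 310216036788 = 0.00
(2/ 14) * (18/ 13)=0.20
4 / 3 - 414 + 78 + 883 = 1645 / 3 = 548.33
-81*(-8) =648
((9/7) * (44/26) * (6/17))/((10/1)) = 594/7735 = 0.08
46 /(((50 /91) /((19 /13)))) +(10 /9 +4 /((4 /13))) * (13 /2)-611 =-396.92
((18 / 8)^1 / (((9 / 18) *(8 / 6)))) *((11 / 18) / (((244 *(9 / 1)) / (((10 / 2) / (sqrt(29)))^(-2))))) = 0.00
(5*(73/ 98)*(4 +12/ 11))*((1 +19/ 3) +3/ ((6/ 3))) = 167.49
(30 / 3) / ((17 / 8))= 80 / 17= 4.71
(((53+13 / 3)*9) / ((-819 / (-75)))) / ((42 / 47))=101050 / 1911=52.88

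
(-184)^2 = 33856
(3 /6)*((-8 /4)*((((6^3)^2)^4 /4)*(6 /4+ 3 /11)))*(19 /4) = -109723142865509941248 /11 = -9974831169591812840.73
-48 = -48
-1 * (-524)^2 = -274576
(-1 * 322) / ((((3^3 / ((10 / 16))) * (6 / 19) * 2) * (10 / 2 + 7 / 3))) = -15295 / 9504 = -1.61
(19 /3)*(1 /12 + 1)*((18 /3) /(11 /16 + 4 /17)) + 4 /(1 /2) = 39616 /753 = 52.61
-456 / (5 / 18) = -8208 / 5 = -1641.60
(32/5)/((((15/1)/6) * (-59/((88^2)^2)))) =-3838050304/1475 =-2602068.00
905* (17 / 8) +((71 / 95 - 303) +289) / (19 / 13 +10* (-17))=3202441761 / 1665160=1923.20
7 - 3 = 4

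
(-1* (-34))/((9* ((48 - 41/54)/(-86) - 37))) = -17544/174379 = -0.10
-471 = -471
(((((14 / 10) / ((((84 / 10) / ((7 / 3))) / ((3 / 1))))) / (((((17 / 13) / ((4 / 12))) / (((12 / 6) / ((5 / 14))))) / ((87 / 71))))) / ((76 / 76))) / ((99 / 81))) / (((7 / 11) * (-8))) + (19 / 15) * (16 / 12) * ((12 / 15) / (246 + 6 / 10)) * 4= -81984101 / 267881580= -0.31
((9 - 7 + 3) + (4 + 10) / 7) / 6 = 7 / 6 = 1.17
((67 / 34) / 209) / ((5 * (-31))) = -67 / 1101430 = -0.00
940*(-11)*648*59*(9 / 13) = -3557869920 / 13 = -273682301.54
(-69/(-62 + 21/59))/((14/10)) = 20355/25459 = 0.80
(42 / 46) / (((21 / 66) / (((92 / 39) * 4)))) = 352 / 13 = 27.08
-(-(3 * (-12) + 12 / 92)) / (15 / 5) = -275 / 23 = -11.96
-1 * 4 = -4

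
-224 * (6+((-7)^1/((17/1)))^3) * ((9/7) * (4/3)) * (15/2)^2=-629316000/4913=-128092.00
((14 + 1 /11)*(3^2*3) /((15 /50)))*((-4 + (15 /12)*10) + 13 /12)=267375 /22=12153.41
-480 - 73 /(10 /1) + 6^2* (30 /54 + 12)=-353 /10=-35.30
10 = 10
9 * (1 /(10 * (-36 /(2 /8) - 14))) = -9 /1580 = -0.01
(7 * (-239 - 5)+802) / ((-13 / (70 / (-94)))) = -31710 / 611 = -51.90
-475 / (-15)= 95 / 3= 31.67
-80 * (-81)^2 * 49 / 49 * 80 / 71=-41990400 / 71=-591414.08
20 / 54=10 / 27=0.37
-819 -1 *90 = -909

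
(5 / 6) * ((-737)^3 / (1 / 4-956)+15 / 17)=136107574745 / 389946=349042.11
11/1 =11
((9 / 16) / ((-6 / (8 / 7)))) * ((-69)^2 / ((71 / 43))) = -614169 / 1988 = -308.94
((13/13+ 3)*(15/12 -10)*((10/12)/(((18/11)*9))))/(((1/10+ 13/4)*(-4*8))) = 9625/520992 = 0.02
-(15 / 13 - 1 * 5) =50 / 13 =3.85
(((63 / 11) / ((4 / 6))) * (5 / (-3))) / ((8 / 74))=-11655 / 88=-132.44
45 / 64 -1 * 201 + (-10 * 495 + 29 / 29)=-329555 / 64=-5149.30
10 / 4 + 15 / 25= 3.10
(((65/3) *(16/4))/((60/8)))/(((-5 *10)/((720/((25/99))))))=-82368/125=-658.94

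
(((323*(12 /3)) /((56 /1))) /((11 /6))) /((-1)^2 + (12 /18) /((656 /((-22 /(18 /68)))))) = 13.75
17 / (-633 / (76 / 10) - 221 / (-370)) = -59755 / 290663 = -0.21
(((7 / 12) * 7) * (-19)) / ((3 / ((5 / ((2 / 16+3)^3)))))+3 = -34793 / 28125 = -1.24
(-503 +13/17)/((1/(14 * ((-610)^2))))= -44477857200/17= -2616344541.18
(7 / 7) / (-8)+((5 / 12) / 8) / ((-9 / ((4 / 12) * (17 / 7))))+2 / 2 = 15791 / 18144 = 0.87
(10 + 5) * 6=90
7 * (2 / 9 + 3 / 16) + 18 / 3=1277 / 144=8.87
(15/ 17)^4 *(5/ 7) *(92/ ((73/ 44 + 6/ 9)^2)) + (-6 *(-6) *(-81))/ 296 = -10143302430087/ 4077577237622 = -2.49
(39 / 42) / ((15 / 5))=13 / 42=0.31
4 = 4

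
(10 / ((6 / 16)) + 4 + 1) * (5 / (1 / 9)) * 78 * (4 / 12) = 37050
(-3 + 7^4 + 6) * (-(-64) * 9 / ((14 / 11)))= 7615872 / 7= 1087981.71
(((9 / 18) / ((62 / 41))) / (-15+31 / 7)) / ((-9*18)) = 287 / 1486512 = 0.00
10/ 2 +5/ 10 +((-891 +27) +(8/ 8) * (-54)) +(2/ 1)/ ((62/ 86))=-56403/ 62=-909.73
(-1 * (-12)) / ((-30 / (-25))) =10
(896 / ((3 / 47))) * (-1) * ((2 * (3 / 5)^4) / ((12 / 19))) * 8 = -28804608 / 625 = -46087.37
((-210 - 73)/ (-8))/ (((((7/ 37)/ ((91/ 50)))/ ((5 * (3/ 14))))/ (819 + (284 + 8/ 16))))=901270383/ 2240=402352.85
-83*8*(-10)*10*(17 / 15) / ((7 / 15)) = 1128800 / 7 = 161257.14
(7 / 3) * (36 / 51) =28 / 17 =1.65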